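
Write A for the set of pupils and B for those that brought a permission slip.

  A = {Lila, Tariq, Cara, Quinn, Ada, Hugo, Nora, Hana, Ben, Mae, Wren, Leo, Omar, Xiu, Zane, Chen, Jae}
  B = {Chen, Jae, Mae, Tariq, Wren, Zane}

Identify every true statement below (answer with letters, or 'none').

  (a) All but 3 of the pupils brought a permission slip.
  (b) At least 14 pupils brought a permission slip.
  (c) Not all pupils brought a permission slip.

|A| = 17, |A ∩ B| = 6, |A ∖ B| = 11.
(a) |A ∖ B| = 3: fails.
(b) |A ∩ B| ≥ 14: fails.
(c) A ⊄ B (|A ∖ B| ≥ 1): holds.

(c)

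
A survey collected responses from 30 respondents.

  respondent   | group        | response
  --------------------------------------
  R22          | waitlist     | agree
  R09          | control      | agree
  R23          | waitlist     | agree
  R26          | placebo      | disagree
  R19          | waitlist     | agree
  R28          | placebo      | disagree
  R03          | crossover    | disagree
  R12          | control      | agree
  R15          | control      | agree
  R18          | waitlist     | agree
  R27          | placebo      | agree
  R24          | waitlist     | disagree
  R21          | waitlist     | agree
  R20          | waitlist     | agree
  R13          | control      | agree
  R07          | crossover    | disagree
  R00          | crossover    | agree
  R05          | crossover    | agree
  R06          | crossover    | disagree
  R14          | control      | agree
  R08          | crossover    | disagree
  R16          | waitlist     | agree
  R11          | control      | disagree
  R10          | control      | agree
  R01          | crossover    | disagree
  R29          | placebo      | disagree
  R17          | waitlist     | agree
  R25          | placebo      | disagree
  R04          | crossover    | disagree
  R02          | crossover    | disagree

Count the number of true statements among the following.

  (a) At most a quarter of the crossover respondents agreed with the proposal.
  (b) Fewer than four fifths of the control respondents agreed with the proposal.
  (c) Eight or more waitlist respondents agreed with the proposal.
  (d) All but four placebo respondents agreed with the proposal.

(a) crossover: |A| = 9, |A ∩ B| = 2; needs |A ∩ B| / |A| ≤ 1/4 — true.
(b) control: |A| = 7, |A ∩ B| = 6; needs |A ∩ B| / |A| < 4/5 — false.
(c) waitlist: |A| = 9, |A ∩ B| = 8; needs |A ∩ B| ≥ 8 — true.
(d) placebo: |A| = 5, |A ∩ B| = 1; needs |A ∖ B| = 4 — true.

3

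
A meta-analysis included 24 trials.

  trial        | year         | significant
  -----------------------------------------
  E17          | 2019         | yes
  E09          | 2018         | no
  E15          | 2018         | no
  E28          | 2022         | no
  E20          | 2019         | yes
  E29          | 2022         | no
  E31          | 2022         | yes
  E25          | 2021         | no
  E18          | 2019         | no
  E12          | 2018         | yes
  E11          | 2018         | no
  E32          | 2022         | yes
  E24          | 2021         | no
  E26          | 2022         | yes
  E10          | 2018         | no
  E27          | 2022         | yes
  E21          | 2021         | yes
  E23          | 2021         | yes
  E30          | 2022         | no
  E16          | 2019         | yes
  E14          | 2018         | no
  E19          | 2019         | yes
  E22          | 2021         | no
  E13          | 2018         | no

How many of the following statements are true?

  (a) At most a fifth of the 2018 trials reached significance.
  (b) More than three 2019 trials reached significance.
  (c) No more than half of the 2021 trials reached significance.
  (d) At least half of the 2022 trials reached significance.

4

(a) 2018: |A| = 7, |A ∩ B| = 1; needs |A ∩ B| / |A| ≤ 1/5 — true.
(b) 2019: |A| = 5, |A ∩ B| = 4; needs |A ∩ B| > 3 — true.
(c) 2021: |A| = 5, |A ∩ B| = 2; needs |A ∩ B| ≤ |A ∖ B| — true.
(d) 2022: |A| = 7, |A ∩ B| = 4; needs |A ∩ B| ≥ |A ∖ B| — true.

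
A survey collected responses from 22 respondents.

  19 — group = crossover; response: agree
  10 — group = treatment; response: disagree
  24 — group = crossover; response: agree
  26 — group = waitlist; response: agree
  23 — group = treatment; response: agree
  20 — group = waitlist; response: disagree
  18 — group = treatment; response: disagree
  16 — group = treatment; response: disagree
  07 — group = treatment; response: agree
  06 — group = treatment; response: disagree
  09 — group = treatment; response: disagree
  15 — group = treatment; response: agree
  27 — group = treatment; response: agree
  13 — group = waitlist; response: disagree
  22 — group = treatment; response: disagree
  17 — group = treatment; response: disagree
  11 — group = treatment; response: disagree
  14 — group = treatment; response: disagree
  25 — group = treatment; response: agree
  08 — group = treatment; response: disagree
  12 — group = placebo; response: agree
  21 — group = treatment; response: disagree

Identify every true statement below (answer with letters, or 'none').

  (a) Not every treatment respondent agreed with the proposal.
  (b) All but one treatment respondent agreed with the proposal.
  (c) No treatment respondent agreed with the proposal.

(a)

|A| = 16, |A ∩ B| = 5, |A ∖ B| = 11.
(a) A ⊄ B (|A ∖ B| ≥ 1): holds.
(b) |A ∖ B| = 1: fails.
(c) A ∩ B = ∅ (|A ∩ B| = 0): fails.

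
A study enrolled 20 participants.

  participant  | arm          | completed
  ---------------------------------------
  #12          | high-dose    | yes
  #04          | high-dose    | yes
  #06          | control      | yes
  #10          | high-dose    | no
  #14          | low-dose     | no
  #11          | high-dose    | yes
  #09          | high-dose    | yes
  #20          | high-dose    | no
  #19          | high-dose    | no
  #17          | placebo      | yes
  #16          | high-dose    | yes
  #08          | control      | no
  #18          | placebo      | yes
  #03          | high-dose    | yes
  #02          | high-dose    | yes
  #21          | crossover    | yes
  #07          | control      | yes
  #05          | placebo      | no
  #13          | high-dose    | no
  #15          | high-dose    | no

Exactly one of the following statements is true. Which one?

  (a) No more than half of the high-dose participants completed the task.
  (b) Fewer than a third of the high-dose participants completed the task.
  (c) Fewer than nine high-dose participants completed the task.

(c)

|A| = 12, |A ∩ B| = 7, |A ∖ B| = 5.
(a) requires |A ∩ B| ≤ |A ∖ B|: false.
(b) requires |A ∩ B| / |A| < 1/3: false.
(c) requires |A ∩ B| < 9: true.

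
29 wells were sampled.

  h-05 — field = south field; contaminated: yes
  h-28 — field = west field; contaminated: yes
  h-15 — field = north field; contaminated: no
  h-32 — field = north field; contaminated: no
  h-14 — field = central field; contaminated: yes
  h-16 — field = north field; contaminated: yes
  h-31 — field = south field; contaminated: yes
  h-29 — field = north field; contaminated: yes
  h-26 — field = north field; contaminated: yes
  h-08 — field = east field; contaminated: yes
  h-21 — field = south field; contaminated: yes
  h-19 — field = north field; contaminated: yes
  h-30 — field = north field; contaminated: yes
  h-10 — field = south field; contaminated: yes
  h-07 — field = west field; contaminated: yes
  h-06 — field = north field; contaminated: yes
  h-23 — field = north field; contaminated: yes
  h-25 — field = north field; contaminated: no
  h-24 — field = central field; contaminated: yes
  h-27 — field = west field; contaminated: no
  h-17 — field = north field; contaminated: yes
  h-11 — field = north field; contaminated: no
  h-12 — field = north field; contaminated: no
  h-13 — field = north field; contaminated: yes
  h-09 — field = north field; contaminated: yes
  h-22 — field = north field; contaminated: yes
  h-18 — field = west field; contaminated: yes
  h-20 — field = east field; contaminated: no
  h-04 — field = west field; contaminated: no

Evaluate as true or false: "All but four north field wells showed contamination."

Truth condition: |A ∖ B| = 4.
|A| = 16, |A ∩ B| = 11, |A ∖ B| = 5.
|A ∖ B| = 5, so the statement is false.

False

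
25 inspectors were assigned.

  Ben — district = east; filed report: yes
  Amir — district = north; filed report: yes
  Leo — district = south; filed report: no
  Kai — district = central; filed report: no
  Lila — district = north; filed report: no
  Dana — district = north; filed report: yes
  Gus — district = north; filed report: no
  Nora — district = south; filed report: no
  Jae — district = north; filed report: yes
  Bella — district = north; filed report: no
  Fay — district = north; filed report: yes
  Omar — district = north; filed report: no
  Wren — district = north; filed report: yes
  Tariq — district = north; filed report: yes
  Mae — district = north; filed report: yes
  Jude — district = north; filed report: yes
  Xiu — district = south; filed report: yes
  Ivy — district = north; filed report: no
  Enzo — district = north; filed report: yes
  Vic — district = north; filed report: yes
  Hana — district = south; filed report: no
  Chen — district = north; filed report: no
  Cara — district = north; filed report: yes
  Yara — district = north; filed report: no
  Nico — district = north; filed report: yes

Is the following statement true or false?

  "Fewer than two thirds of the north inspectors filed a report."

'Fewer than two thirds of the north inspectors filed a report' holds iff |A ∩ B| / |A| < 2/3.
|A| = 19, |A ∩ B| = 12, |A ∖ B| = 7.
|A ∩ B|/|A| = 12/19, so the statement is true.

True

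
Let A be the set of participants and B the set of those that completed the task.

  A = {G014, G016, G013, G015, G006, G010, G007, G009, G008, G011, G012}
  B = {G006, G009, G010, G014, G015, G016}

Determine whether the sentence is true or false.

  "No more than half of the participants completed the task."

False

The determiner here denotes the relation: |A ∩ B| ≤ |A ∖ B|.
A (the restrictor) = {G014, G016, G013, G015, G006, G010, G007, G009, G008, G011, G012}, |A| = 11.
A ∩ B = {G014, G016, G015, G006, G010, G009}, so |A ∩ B| = 6.
A ∖ B = {G013, G007, G008, G011, G012}, so |A ∖ B| = 5.
6 > 5, so the statement is false.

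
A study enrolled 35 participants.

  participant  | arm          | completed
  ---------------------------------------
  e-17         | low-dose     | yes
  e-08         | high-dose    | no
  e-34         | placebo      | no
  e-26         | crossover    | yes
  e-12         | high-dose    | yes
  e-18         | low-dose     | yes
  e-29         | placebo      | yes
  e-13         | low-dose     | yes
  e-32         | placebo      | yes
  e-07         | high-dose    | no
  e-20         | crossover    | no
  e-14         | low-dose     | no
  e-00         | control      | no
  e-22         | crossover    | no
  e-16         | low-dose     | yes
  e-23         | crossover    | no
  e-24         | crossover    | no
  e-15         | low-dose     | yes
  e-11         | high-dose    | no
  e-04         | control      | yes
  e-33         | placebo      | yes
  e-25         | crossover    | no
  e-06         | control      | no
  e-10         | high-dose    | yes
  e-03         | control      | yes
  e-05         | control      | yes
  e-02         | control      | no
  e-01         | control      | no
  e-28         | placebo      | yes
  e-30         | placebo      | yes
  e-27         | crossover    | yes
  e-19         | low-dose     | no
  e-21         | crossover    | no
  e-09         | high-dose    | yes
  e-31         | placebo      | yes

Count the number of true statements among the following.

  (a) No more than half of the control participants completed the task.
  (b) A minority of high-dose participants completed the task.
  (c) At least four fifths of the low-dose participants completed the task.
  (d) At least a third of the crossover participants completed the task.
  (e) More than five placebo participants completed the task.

(a) control: |A| = 7, |A ∩ B| = 3; needs |A ∩ B| ≤ |A ∖ B| — true.
(b) high-dose: |A| = 6, |A ∩ B| = 3; needs |A ∩ B| < |A ∖ B| — false.
(c) low-dose: |A| = 7, |A ∩ B| = 5; needs |A ∩ B| / |A| ≥ 4/5 — false.
(d) crossover: |A| = 8, |A ∩ B| = 2; needs |A ∩ B| / |A| ≥ 1/3 — false.
(e) placebo: |A| = 7, |A ∩ B| = 6; needs |A ∩ B| > 5 — true.

2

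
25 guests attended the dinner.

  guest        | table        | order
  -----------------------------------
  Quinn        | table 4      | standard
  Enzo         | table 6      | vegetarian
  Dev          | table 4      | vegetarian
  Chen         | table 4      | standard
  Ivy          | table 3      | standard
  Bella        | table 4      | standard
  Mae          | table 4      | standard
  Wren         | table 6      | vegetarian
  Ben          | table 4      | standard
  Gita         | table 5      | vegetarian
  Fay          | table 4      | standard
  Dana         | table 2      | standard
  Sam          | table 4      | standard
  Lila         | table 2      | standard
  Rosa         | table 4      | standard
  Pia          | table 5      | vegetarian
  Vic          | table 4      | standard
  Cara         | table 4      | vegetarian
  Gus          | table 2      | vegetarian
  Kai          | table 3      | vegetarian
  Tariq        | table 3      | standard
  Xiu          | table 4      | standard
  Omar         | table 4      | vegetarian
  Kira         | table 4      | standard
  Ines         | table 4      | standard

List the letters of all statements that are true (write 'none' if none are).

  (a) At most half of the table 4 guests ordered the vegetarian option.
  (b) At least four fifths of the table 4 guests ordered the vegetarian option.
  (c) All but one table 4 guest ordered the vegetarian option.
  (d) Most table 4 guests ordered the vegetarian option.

|A| = 15, |A ∩ B| = 3, |A ∖ B| = 12.
(a) |A ∩ B| ≤ |A ∖ B|: holds.
(b) |A ∩ B| / |A| ≥ 4/5: fails.
(c) |A ∖ B| = 1: fails.
(d) |A ∩ B| > |A ∖ B|: fails.

(a)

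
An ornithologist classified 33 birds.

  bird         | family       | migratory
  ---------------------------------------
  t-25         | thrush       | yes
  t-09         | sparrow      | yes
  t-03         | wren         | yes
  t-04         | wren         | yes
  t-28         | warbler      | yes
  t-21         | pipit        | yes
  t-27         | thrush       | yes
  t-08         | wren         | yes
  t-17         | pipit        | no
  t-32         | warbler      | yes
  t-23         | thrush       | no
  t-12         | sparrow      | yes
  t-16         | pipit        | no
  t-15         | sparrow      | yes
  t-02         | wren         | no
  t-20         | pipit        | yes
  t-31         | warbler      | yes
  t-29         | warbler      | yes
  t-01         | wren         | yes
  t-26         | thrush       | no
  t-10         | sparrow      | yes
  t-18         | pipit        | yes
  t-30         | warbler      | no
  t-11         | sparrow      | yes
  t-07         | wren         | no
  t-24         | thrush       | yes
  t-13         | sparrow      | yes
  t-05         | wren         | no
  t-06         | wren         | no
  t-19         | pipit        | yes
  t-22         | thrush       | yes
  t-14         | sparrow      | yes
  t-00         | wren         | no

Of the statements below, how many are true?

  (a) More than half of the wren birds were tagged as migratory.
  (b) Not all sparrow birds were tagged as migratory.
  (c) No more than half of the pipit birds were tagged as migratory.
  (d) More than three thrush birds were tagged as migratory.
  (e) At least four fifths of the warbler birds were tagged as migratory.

2

(a) wren: |A| = 9, |A ∩ B| = 4; needs |A ∩ B| > |A ∖ B| — false.
(b) sparrow: |A| = 7, |A ∩ B| = 7; needs A ⊄ B (|A ∖ B| ≥ 1) — false.
(c) pipit: |A| = 6, |A ∩ B| = 4; needs |A ∩ B| ≤ |A ∖ B| — false.
(d) thrush: |A| = 6, |A ∩ B| = 4; needs |A ∩ B| > 3 — true.
(e) warbler: |A| = 5, |A ∩ B| = 4; needs |A ∩ B| / |A| ≥ 4/5 — true.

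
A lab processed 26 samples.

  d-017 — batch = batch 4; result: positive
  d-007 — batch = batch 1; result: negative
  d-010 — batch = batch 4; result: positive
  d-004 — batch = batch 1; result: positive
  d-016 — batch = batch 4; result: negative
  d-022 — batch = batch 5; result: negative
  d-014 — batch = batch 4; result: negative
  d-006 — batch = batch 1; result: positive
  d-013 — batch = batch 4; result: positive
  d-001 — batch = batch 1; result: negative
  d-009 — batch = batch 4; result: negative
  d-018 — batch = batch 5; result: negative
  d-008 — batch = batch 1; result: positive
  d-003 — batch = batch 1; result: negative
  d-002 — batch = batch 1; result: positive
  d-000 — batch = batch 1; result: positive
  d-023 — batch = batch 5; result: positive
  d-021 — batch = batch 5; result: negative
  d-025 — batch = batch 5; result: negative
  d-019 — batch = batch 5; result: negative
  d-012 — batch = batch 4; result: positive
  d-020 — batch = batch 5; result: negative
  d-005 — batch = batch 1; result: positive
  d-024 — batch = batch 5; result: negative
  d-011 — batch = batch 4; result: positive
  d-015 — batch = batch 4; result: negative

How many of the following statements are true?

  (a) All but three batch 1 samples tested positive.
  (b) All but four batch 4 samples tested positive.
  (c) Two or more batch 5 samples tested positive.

(a) batch 1: |A| = 9, |A ∩ B| = 6; needs |A ∖ B| = 3 — true.
(b) batch 4: |A| = 9, |A ∩ B| = 5; needs |A ∖ B| = 4 — true.
(c) batch 5: |A| = 8, |A ∩ B| = 1; needs |A ∩ B| ≥ 2 — false.

2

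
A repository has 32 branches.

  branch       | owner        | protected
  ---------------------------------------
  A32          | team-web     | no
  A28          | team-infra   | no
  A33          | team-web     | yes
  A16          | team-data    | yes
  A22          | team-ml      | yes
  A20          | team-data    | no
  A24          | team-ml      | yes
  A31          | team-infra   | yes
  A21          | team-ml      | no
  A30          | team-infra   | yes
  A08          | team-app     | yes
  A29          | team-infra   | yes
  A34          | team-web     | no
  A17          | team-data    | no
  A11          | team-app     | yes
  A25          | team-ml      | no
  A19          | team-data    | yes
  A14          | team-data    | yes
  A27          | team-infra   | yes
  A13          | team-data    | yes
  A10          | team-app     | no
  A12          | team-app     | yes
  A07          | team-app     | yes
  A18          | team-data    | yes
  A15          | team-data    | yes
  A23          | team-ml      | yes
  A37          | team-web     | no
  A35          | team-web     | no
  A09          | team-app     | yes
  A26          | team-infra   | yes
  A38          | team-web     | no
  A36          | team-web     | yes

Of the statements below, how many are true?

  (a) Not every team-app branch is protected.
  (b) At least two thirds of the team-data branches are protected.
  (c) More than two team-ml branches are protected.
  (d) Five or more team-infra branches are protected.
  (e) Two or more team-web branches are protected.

5

(a) team-app: |A| = 6, |A ∩ B| = 5; needs A ⊄ B (|A ∖ B| ≥ 1) — true.
(b) team-data: |A| = 8, |A ∩ B| = 6; needs |A ∩ B| / |A| ≥ 2/3 — true.
(c) team-ml: |A| = 5, |A ∩ B| = 3; needs |A ∩ B| > 2 — true.
(d) team-infra: |A| = 6, |A ∩ B| = 5; needs |A ∩ B| ≥ 5 — true.
(e) team-web: |A| = 7, |A ∩ B| = 2; needs |A ∩ B| ≥ 2 — true.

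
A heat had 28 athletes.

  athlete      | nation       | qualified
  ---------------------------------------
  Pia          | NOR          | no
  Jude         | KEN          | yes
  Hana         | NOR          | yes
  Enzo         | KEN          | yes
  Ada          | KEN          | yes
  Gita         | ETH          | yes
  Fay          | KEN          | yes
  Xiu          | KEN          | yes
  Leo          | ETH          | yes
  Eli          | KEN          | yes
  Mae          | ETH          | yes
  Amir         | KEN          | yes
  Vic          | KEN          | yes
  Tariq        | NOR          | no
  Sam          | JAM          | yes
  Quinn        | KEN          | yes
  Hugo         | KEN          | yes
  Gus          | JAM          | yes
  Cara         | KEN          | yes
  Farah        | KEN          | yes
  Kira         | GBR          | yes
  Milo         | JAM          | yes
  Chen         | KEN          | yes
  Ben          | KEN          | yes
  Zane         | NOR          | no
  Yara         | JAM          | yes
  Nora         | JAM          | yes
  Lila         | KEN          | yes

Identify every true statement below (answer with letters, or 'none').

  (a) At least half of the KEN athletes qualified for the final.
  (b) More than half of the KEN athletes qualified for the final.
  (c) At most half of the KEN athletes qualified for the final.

|A| = 15, |A ∩ B| = 15, |A ∖ B| = 0.
(a) |A ∩ B| ≥ |A ∖ B|: holds.
(b) |A ∩ B| > |A ∖ B|: holds.
(c) |A ∩ B| ≤ |A ∖ B|: fails.

(a), (b)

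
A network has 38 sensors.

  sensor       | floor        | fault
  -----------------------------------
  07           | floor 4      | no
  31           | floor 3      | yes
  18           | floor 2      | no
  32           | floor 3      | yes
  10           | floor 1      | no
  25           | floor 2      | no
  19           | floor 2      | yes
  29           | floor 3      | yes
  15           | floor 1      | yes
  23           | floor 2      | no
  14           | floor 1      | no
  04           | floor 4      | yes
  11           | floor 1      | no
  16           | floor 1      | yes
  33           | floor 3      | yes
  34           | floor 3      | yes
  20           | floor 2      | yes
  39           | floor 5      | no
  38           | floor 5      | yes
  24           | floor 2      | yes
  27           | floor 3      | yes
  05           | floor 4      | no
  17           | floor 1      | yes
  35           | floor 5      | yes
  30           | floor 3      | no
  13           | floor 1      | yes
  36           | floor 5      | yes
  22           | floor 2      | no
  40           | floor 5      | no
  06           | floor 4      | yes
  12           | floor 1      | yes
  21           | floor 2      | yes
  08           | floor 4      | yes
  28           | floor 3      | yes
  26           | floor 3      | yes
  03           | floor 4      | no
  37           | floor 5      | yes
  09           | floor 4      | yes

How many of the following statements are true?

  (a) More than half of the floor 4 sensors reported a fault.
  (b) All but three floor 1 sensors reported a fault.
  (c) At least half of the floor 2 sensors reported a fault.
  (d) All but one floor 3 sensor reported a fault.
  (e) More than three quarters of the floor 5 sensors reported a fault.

(a) floor 4: |A| = 7, |A ∩ B| = 4; needs |A ∩ B| > |A ∖ B| — true.
(b) floor 1: |A| = 8, |A ∩ B| = 5; needs |A ∖ B| = 3 — true.
(c) floor 2: |A| = 8, |A ∩ B| = 4; needs |A ∩ B| ≥ |A ∖ B| — true.
(d) floor 3: |A| = 9, |A ∩ B| = 8; needs |A ∖ B| = 1 — true.
(e) floor 5: |A| = 6, |A ∩ B| = 4; needs |A ∩ B| / |A| > 3/4 — false.

4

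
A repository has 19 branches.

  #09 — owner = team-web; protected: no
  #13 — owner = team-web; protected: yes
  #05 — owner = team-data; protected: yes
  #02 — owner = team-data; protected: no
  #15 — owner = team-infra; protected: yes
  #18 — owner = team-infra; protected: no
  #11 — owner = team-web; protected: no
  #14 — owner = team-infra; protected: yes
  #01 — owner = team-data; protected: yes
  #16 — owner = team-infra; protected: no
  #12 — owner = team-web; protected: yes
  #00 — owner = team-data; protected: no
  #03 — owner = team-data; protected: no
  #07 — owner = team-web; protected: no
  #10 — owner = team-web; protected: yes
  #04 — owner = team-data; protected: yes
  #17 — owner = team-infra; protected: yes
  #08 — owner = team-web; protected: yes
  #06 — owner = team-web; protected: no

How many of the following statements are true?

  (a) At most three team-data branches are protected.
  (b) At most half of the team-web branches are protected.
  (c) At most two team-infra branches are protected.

2

(a) team-data: |A| = 6, |A ∩ B| = 3; needs |A ∩ B| ≤ 3 — true.
(b) team-web: |A| = 8, |A ∩ B| = 4; needs |A ∩ B| ≤ |A ∖ B| — true.
(c) team-infra: |A| = 5, |A ∩ B| = 3; needs |A ∩ B| ≤ 2 — false.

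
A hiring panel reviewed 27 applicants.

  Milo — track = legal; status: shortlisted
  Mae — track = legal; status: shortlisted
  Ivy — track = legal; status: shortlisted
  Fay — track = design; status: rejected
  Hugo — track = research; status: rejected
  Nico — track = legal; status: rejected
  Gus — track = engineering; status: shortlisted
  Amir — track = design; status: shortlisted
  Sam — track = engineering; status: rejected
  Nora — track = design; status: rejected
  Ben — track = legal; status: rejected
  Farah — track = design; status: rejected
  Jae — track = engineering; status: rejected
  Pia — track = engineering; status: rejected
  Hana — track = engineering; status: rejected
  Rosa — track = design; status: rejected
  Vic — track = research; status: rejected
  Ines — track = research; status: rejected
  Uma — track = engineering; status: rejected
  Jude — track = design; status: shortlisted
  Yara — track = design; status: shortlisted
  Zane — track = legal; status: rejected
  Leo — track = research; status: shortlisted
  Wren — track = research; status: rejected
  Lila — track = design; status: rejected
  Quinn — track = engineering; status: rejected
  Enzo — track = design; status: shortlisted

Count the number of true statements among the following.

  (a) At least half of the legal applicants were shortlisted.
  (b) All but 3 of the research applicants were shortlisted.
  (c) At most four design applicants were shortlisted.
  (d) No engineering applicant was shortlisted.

2

(a) legal: |A| = 6, |A ∩ B| = 3; needs |A ∩ B| ≥ |A ∖ B| — true.
(b) research: |A| = 5, |A ∩ B| = 1; needs |A ∖ B| = 3 — false.
(c) design: |A| = 9, |A ∩ B| = 4; needs |A ∩ B| ≤ 4 — true.
(d) engineering: |A| = 7, |A ∩ B| = 1; needs A ∩ B = ∅ (|A ∩ B| = 0) — false.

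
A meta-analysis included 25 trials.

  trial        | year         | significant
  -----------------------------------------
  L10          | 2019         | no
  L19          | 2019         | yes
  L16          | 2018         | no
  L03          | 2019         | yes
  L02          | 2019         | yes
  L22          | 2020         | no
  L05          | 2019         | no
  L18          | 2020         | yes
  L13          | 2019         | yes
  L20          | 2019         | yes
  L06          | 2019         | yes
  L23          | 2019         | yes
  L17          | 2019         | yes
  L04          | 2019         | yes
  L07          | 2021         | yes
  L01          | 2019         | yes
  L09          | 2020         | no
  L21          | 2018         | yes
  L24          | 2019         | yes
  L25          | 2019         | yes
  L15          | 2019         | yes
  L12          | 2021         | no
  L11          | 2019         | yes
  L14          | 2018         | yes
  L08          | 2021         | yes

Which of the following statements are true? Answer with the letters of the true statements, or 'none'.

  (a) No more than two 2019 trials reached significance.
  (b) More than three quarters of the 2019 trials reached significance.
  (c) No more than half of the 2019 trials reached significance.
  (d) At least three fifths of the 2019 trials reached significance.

(b), (d)

|A| = 16, |A ∩ B| = 14, |A ∖ B| = 2.
(a) |A ∩ B| ≤ 2: fails.
(b) |A ∩ B| / |A| > 3/4: holds.
(c) |A ∩ B| ≤ |A ∖ B|: fails.
(d) |A ∩ B| / |A| ≥ 3/5: holds.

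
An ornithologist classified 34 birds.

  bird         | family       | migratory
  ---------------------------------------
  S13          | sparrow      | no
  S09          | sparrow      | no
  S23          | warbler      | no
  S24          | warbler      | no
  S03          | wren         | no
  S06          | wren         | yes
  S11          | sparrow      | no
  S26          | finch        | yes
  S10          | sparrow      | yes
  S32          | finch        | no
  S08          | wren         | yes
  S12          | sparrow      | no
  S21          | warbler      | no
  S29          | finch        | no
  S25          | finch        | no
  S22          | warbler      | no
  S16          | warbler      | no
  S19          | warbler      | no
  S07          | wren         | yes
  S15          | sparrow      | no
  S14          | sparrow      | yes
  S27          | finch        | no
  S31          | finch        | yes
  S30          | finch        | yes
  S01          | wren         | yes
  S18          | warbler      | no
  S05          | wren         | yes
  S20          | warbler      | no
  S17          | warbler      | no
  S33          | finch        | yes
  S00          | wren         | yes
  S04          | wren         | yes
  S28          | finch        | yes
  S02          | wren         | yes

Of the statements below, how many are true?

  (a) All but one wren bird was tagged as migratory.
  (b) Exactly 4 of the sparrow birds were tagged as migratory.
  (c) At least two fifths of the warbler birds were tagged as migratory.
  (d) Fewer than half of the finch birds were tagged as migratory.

1

(a) wren: |A| = 9, |A ∩ B| = 8; needs |A ∖ B| = 1 — true.
(b) sparrow: |A| = 7, |A ∩ B| = 2; needs |A ∩ B| = 4 — false.
(c) warbler: |A| = 9, |A ∩ B| = 0; needs |A ∩ B| / |A| ≥ 2/5 — false.
(d) finch: |A| = 9, |A ∩ B| = 5; needs |A ∩ B| < |A ∖ B| — false.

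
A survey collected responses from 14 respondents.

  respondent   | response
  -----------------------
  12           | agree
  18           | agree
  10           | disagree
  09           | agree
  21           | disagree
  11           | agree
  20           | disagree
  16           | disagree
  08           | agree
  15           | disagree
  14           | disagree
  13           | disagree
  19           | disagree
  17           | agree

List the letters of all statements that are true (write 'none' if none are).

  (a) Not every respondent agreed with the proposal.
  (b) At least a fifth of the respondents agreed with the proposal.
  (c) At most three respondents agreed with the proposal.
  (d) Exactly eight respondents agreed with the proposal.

|A| = 14, |A ∩ B| = 6, |A ∖ B| = 8.
(a) A ⊄ B (|A ∖ B| ≥ 1): holds.
(b) |A ∩ B| / |A| ≥ 1/5: holds.
(c) |A ∩ B| ≤ 3: fails.
(d) |A ∩ B| = 8: fails.

(a), (b)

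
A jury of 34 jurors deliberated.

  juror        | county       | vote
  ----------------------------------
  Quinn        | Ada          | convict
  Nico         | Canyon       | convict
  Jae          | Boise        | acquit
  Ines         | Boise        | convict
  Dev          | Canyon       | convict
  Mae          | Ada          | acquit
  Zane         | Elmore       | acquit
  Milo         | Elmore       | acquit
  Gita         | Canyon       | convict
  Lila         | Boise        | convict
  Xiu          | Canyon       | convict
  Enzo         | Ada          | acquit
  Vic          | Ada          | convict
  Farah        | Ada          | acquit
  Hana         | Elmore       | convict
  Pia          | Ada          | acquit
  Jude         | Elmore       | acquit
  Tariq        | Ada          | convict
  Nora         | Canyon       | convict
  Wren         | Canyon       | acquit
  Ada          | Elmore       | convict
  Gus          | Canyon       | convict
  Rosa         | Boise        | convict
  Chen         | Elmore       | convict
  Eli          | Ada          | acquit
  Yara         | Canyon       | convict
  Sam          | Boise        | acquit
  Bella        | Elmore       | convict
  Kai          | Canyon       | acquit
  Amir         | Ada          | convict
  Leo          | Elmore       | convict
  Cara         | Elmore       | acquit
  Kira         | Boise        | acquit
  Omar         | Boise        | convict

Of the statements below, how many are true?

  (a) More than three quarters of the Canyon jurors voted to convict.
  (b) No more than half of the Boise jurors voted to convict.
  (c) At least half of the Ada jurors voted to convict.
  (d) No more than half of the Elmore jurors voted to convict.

(a) Canyon: |A| = 9, |A ∩ B| = 7; needs |A ∩ B| / |A| > 3/4 — true.
(b) Boise: |A| = 7, |A ∩ B| = 4; needs |A ∩ B| ≤ |A ∖ B| — false.
(c) Ada: |A| = 9, |A ∩ B| = 4; needs |A ∩ B| ≥ |A ∖ B| — false.
(d) Elmore: |A| = 9, |A ∩ B| = 5; needs |A ∩ B| ≤ |A ∖ B| — false.

1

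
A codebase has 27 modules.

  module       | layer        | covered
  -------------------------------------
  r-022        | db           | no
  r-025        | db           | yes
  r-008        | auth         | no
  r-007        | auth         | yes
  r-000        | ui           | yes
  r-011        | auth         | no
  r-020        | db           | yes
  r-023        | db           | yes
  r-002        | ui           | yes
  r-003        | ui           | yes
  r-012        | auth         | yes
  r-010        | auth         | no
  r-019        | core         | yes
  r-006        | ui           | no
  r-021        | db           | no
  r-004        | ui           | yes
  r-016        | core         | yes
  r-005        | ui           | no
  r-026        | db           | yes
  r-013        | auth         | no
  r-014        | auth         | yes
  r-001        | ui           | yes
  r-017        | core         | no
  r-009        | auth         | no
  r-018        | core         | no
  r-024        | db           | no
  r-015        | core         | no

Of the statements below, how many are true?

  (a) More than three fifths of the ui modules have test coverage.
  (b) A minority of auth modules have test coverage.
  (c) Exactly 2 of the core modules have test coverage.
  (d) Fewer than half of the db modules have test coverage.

3

(a) ui: |A| = 7, |A ∩ B| = 5; needs |A ∩ B| / |A| > 3/5 — true.
(b) auth: |A| = 8, |A ∩ B| = 3; needs |A ∩ B| < |A ∖ B| — true.
(c) core: |A| = 5, |A ∩ B| = 2; needs |A ∩ B| = 2 — true.
(d) db: |A| = 7, |A ∩ B| = 4; needs |A ∩ B| < |A ∖ B| — false.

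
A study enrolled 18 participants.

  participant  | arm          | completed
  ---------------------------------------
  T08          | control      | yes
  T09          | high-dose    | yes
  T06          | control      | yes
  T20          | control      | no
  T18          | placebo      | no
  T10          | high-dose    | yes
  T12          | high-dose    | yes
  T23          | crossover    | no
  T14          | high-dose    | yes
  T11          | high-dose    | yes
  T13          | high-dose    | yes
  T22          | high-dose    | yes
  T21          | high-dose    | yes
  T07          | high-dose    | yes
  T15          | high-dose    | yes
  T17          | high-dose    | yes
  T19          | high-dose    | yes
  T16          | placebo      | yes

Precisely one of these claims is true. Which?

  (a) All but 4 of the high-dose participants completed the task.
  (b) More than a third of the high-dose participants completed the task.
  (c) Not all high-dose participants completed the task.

(b)

|A| = 12, |A ∩ B| = 12, |A ∖ B| = 0.
(a) requires |A ∖ B| = 4: false.
(b) requires |A ∩ B| / |A| > 1/3: true.
(c) requires A ⊄ B (|A ∖ B| ≥ 1): false.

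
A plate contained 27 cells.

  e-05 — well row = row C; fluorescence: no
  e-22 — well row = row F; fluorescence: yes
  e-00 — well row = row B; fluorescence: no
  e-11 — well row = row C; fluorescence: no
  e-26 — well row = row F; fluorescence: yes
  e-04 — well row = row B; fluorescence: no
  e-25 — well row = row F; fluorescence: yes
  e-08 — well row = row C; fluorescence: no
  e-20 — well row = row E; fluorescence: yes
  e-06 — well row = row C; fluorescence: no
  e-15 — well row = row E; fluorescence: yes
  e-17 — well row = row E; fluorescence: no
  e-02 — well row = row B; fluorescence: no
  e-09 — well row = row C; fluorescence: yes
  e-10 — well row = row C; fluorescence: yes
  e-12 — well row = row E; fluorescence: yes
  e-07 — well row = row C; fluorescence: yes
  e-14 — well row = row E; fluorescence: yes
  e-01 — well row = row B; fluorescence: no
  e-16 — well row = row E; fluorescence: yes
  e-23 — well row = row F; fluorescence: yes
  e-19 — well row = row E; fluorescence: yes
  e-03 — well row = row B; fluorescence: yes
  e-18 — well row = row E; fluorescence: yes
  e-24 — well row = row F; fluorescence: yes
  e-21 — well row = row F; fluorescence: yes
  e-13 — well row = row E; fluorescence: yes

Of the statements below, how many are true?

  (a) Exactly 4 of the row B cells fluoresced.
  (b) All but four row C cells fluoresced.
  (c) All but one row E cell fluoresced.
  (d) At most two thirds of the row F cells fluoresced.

(a) row B: |A| = 5, |A ∩ B| = 1; needs |A ∩ B| = 4 — false.
(b) row C: |A| = 7, |A ∩ B| = 3; needs |A ∖ B| = 4 — true.
(c) row E: |A| = 9, |A ∩ B| = 8; needs |A ∖ B| = 1 — true.
(d) row F: |A| = 6, |A ∩ B| = 6; needs |A ∩ B| / |A| ≤ 2/3 — false.

2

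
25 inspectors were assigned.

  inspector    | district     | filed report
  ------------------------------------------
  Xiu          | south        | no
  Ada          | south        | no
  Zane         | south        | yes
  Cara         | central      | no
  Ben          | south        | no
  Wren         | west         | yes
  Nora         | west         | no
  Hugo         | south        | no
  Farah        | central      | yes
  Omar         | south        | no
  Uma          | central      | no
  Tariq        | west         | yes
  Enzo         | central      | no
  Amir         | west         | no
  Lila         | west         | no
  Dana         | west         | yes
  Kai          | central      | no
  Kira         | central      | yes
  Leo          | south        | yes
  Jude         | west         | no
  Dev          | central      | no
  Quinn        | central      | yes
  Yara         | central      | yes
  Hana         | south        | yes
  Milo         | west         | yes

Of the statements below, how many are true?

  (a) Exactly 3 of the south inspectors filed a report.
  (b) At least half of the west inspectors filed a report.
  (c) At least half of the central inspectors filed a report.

2

(a) south: |A| = 8, |A ∩ B| = 3; needs |A ∩ B| = 3 — true.
(b) west: |A| = 8, |A ∩ B| = 4; needs |A ∩ B| ≥ |A ∖ B| — true.
(c) central: |A| = 9, |A ∩ B| = 4; needs |A ∩ B| ≥ |A ∖ B| — false.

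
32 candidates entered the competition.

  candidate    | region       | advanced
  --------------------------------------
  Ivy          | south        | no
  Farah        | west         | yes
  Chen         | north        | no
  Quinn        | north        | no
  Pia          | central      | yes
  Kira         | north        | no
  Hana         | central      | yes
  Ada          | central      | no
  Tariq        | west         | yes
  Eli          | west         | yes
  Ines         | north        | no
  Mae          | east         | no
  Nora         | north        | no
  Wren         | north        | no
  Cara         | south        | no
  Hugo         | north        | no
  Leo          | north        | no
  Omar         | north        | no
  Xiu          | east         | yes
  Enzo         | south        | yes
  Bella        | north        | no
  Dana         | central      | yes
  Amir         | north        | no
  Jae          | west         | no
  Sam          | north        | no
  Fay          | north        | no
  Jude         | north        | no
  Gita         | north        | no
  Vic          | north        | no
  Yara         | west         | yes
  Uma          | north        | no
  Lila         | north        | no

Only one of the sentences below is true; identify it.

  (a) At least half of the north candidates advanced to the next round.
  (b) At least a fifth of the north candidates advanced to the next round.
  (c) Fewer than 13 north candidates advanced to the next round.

(c)

|A| = 18, |A ∩ B| = 0, |A ∖ B| = 18.
(a) requires |A ∩ B| ≥ |A ∖ B|: false.
(b) requires |A ∩ B| / |A| ≥ 1/5: false.
(c) requires |A ∩ B| < 13: true.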